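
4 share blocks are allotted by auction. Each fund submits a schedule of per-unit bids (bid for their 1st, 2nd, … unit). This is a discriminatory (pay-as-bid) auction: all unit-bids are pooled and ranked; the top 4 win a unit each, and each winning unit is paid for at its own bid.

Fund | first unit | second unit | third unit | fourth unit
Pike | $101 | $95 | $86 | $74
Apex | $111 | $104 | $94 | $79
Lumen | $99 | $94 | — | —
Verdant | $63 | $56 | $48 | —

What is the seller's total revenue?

Total revenue: $415

All unit-bids, highest first — top 4: 111 (Apex-1), 104 (Apex-2), 101 (Pike-1), 99 (Lumen-1)
Next rejected bid: $95 (not a price — pay-as-bid).
Each winning unit pays its own bid.
Revenue = 111 + 104 + 101 + 99 = $415.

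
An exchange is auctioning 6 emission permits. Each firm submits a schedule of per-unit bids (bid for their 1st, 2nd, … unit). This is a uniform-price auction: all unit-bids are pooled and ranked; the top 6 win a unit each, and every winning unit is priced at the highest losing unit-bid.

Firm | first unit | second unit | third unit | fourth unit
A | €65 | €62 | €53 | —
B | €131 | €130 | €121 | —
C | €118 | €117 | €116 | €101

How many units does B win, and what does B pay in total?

Merging the schedules and taking the best 6: 131 (B-1), 130 (B-2), 121 (B-3), 118 (C-1), 117 (C-2), 116 (C-3)
Highest rejected unit-bid = €101.
B wins 3 unit(s) at €101 each.

B: 3 units, pays €303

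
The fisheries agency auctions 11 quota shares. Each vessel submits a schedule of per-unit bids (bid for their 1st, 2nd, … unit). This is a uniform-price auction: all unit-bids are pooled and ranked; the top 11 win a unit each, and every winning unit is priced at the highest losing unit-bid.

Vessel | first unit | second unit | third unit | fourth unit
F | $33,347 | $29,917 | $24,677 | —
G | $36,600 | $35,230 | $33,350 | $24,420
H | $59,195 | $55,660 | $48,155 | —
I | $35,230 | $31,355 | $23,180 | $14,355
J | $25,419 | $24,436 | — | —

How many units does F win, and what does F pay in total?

F: 2 units, pays $49,354

Merging the schedules and taking the best 11: 59,195 (H-1), 55,660 (H-2), 48,155 (H-3), 36,600 (G-1), 35,230 (G-2), 35,230 (I-1), 33,350 (G-3), 33,347 (F-1), 31,355 (I-2), 29,917 (F-2), 25,419 (J-1)
Highest rejected unit-bid = $24,677.
F wins 2 unit(s) at $24,677 each.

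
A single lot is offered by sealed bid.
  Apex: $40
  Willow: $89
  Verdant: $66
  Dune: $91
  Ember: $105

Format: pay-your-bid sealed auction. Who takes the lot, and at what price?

Ember pays $105

Pay-your-bid sealed auction: the highest bidder wins and pays their own bid.
Bids in order: 105 (Ember) > 91 (Dune) > 89 (Willow) > 66 (Verdant) > 40 (Apex)
Ember is highest → pays own bid, $105.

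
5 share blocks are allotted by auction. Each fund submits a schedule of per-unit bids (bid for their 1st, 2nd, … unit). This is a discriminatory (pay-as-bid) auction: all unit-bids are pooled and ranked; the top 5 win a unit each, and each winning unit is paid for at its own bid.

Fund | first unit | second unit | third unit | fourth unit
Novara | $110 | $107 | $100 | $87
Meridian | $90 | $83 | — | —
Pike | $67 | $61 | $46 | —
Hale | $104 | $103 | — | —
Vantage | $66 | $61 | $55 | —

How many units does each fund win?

Pooled unit-bids ranked (top 5): 110 (Novara-1), 107 (Novara-2), 104 (Hale-1), 103 (Hale-2), 100 (Novara-3)
Next rejected bid: $90 (not a price — pay-as-bid).
Allocation: Hale 2, Novara 3.

Hale 2, Novara 3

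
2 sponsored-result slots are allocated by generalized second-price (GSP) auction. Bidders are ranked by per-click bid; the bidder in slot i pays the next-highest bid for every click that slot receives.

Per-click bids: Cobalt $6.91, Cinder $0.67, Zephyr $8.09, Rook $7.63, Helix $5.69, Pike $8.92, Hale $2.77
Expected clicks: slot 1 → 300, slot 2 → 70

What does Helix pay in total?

Helix pays $0.00

Ranked by bid: $8.92 (Pike) > $8.09 (Zephyr) > $7.63 (Rook) > …
Helix ranks below slot 2 → no slot, pays nothing.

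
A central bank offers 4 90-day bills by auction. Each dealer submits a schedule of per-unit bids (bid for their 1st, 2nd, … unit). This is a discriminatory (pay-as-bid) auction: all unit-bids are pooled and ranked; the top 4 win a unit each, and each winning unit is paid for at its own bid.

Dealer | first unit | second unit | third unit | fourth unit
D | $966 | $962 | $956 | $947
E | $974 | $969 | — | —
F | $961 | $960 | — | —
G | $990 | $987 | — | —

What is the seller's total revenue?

Total revenue: $3,920

All unit-bids, highest first — top 4: 990 (G-1), 987 (G-2), 974 (E-1), 969 (E-2)
Next rejected bid: $966 (not a price — pay-as-bid).
Each winning unit pays its own bid.
Revenue = 990 + 987 + 974 + 969 = $3,920.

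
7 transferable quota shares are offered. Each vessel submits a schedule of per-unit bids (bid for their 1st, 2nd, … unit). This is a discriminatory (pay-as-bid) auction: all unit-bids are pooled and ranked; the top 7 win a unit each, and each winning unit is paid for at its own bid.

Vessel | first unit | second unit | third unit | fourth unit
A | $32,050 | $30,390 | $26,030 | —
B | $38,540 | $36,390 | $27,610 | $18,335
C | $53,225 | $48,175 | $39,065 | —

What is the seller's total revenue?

Merging the schedules and taking the best 7: 53,225 (C-1), 48,175 (C-2), 39,065 (C-3), 38,540 (B-1), 36,390 (B-2), 32,050 (A-1), 30,390 (A-2)
Next rejected bid: $27,610 (not a price — pay-as-bid).
Each winning unit pays its own bid.
Revenue = 53,225 + 48,175 + 39,065 + 38,540 + 36,390 + 32,050 + 30,390 = $277,835.

Total revenue: $277,835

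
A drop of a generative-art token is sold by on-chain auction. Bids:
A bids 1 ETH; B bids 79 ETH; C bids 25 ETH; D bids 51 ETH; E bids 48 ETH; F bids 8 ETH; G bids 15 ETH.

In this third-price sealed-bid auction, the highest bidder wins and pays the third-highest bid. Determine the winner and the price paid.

B pays 48 ETH

Bids ranked: 79 (B) > 51 (D) > 48 (E) > 25 (C) > 15 (G) > 8 (F) > …
B wins; payment is bid #3 in the ranking = 48 ETH.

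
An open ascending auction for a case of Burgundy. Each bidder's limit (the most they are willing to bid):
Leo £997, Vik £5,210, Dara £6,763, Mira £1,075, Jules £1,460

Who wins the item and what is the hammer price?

Dara wins at £5,210

Rule: the price rises until one bidder remains; the winner pays the price at which the last rival dropped out.
Limits ranked: 6,763 (Dara) > 5,210 (Vik) > 1,460 (Jules) > 1,075 (Mira) > 997 (Leo)
Bidding ends when Vik exits at £5,210; Dara takes it.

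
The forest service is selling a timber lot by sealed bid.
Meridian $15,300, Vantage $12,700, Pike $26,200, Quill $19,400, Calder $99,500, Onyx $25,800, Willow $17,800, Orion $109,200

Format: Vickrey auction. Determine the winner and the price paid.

Orion pays $99,500

Sorting bids: 109,200 (Orion) > 99,500 (Calder) > 26,200 (Pike) > 25,800 (Onyx) > 19,400 (Quill) > 17,800 (Willow) > …
Orion wins with the highest bid; price is set by the runner-up at $99,500.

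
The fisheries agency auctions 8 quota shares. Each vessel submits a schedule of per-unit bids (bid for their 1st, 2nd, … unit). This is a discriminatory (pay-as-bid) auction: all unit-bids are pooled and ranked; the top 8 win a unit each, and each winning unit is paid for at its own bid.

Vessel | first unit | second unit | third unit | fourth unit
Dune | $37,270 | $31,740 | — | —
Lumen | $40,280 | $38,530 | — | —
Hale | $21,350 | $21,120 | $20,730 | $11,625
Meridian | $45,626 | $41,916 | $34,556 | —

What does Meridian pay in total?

Meridian pays $122,098

Pooled unit-bids ranked (top 8): 45,626 (Meridian-1), 41,916 (Meridian-2), 40,280 (Lumen-1), 38,530 (Lumen-2), 37,270 (Dune-1), 34,556 (Meridian-3), 31,740 (Dune-2), 21,350 (Hale-1)
Next rejected bid: $21,120 (not a price — pay-as-bid).
Meridian's winning unit-bids: 45,626 + 41,916 + 34,556 = $122,098.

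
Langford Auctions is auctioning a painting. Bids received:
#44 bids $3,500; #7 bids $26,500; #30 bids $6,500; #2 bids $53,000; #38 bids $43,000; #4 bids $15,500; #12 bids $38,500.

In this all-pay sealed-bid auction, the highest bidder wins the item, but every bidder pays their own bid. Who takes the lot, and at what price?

#2 pays $53,000

Bids ranked: 53,000 (#2) > 43,000 (#38) > 38,500 (#12) > 26,500 (#7) > 15,500 (#4) > 6,500 (#30) > …
#2 is highest and takes the item; every bidder forfeits their bid.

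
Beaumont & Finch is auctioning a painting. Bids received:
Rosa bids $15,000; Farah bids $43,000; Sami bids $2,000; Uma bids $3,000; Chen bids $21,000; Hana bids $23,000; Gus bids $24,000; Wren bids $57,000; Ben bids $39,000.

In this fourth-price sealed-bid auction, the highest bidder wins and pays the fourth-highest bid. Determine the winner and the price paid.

Wren pays $24,000

Rule: the highest bidder wins and pays the fourth-highest bid.
Sorting bids: 57,000 (Wren) > 43,000 (Farah) > 39,000 (Ben) > 24,000 (Gus) > 23,000 (Hana) > 21,000 (Chen) > …
Wren is highest; pays the fourth-highest bid, $24,000.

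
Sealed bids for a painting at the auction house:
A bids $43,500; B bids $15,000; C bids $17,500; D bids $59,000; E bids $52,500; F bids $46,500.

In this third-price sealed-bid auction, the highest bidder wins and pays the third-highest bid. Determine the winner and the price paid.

Third-price sealed-bid auction: the highest bidder wins and pays the third-highest bid.
Bids ranked: 59,000 (D) > 52,500 (E) > 46,500 (F) > 43,500 (A) > 17,500 (C) > 15,000 (B)
D wins; payment is bid #3 in the ranking = $46,500.

D pays $46,500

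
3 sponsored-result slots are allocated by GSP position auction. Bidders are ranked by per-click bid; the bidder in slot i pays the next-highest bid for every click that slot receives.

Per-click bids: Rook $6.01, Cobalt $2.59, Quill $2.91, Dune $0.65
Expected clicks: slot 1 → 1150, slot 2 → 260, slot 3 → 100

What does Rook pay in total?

Sorting advertisers: $6.01 (Rook) > $2.91 (Quill) > $2.59 (Cobalt) > $0.65 (Dune)
Rook holds slot 1 → pays next bid $2.91 × 1150 clicks = $3346.50.

Rook pays $3346.50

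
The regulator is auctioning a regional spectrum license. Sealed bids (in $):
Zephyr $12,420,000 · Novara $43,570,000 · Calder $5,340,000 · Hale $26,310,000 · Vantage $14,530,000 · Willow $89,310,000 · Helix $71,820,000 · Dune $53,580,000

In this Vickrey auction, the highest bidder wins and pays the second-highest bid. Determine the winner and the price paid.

Willow pays $71,820,000

Sorting bids: 89,310,000 (Willow) > 71,820,000 (Helix) > 53,580,000 (Dune) > 43,570,000 (Novara) > 26,310,000 (Hale) > 14,530,000 (Vantage) > …
Second-price: Willow pays Helix's bid of $71,820,000.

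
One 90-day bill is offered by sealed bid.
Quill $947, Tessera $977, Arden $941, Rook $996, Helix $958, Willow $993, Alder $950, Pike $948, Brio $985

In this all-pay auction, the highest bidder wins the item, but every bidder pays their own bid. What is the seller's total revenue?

Total revenue: $8,695

Rule: the highest bidder wins the item, but every bidder pays their own bid.
Bids in order: 996 (Rook) > 993 (Willow) > 985 (Brio) > 977 (Tessera) > 958 (Helix) > 950 (Alder) > …
Rook wins with the top bid; all bids are sunk regardless.
Every bidder forfeits their bid regardless of winning.
Revenue = 947 + 977 + 941 + 996 + 958 + 993 + 950 + 948 + 985 = $8,695.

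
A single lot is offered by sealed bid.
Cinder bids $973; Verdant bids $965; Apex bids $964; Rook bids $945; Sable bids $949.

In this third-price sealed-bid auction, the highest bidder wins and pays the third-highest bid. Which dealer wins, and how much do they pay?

Cinder pays $964

Rule: the highest bidder wins and pays the third-highest bid.
Sorting bids: 973 (Cinder) > 965 (Verdant) > 964 (Apex) > 949 (Sable) > 945 (Rook)
Cinder wins; payment is bid #3 in the ranking = $964.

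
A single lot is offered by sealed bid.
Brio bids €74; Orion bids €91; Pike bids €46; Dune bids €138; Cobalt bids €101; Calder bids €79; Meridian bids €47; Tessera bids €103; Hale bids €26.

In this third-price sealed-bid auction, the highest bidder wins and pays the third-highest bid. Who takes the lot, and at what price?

Dune pays €101

Sorting bids: 138 (Dune) > 103 (Tessera) > 101 (Cobalt) > 91 (Orion) > 79 (Calder) > 74 (Brio) > …
Dune is highest; pays the third-highest bid, €101.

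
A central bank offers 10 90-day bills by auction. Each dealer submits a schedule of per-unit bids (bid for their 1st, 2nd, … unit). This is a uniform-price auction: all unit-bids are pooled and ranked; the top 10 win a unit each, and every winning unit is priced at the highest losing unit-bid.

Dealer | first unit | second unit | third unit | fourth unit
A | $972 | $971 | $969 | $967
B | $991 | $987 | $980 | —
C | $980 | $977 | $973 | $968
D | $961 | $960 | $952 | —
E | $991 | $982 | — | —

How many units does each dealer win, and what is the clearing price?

All unit-bids, highest first — top 10: 991 (B-1), 991 (E-1), 987 (B-2), 982 (E-2), 980 (B-3), 980 (C-1), 977 (C-2), 973 (C-3), 972 (A-1), 971 (A-2)
First bid not allocated: $969.
Allocation: A 2, B 3, C 3, E 2.

A 2, B 3, C 3, E 2; clearing price $969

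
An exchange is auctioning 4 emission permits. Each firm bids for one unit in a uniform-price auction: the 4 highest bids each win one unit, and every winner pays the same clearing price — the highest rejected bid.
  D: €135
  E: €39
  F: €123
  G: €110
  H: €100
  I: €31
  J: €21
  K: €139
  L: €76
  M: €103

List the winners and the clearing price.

Bids ranked high→low: 139 (K), 135 (D), 123 (F), 110 (G), 103 (M), 100 (H), …
The 4 highest are K, D, F, G.
First losing bid is M's €103, which sets the uniform price.

K, D, F, G; each pays €103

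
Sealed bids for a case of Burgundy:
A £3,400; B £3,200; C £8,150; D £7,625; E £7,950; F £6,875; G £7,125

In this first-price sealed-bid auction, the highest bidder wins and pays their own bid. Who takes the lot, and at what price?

C pays £8,150

Bids ranked: 8,150 (C) > 7,950 (E) > 7,625 (D) > 7,125 (G) > 6,875 (F) > 3,400 (A) > …
First-price: C pays what they bid, £8,150.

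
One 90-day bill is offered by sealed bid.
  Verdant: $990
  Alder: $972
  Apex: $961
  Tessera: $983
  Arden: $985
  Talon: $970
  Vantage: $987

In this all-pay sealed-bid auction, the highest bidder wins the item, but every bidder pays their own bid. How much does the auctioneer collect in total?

Total revenue: $6,848

Bids ranked: 990 (Verdant) > 987 (Vantage) > 985 (Arden) > 983 (Tessera) > 972 (Alder) > 970 (Talon) > …
Verdant wins with the top bid; all bids are sunk regardless.
Every bidder forfeits their bid regardless of winning.
Revenue = 990 + 972 + 961 + 983 + 985 + 970 + 987 = $6,848.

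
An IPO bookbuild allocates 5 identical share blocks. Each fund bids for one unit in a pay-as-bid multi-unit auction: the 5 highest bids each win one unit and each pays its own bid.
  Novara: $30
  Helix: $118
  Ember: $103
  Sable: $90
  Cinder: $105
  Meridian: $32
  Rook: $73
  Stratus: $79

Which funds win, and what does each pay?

Sorting: 118 (Helix), 105 (Cinder), 103 (Ember), 90 (Sable), 79 (Stratus), 73 (Rook), 32 (Meridian), …
Winners (5 units): Helix, Cinder, Ember, Sable, Stratus.
Each winner pays its own bid: Helix $118, Cinder $105, Ember $103, Sable $90, Stratus $79.

Helix $118, Cinder $105, Ember $103, Sable $90, Stratus $79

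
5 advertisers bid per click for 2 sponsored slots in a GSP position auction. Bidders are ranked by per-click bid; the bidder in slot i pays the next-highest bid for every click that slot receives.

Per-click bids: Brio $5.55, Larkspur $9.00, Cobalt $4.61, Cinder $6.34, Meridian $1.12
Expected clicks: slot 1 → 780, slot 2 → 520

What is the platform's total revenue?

Total revenue: $7831.20

Sorting advertisers: $9.00 (Larkspur) > $6.34 (Cinder) > $5.55 (Brio) > …
Slot 1: Larkspur pays $6.34 × 780 = $4945.20
Slot 2: Cinder pays $5.55 × 520 = $2886.00
Total = $7831.20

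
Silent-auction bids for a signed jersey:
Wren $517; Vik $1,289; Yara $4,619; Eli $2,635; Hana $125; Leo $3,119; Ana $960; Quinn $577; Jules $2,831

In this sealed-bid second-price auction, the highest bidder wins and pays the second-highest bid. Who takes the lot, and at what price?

Bids ranked: 4,619 (Yara) > 3,119 (Leo) > 2,831 (Jules) > 2,635 (Eli) > 1,289 (Vik) > 960 (Ana) > …
Second-price: Yara pays Leo's bid of $3,119.

Yara pays $3,119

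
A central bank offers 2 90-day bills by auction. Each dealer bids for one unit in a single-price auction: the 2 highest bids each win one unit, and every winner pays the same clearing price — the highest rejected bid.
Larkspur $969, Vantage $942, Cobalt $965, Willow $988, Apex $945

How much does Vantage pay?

Vantage pays $0

Sorting: 988 (Willow), 969 (Larkspur), 965 (Cobalt), 945 (Apex), …
Winners (2 units): Willow, Larkspur.
Highest unsuccessful bid: $965 → clearing price.
Vantage does not win → pays $0.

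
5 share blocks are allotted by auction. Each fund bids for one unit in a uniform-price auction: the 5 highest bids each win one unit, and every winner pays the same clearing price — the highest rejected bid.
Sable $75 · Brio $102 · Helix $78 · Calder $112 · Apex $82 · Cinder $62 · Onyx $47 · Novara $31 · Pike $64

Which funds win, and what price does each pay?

Bids ranked high→low: 112 (Calder), 102 (Brio), 82 (Apex), 78 (Helix), 75 (Sable), 64 (Pike), 62 (Cinder), …
Winners (5 units): Calder, Brio, Apex, Helix, Sable.
First losing bid is Pike's $64, which sets the uniform price.

Calder, Brio, Apex, Helix, Sable; each pays $64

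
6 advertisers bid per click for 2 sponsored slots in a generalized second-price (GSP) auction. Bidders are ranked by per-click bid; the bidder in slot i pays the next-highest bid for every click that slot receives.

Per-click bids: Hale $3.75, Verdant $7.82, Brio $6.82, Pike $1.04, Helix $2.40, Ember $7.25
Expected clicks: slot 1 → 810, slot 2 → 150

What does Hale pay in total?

Ranked by bid: $7.82 (Verdant) > $7.25 (Ember) > $6.82 (Brio) > …
Hale ranks below slot 2 → no slot, pays nothing.

Hale pays $0.00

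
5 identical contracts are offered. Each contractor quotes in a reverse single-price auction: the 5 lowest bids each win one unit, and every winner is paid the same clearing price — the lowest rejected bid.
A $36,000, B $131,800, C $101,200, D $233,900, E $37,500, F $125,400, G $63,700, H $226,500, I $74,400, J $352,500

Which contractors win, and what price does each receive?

A, E, G, I, C; each is paid $125,400

Ordering the bids: 36,000 (A), 37,500 (E), 63,700 (G), 74,400 (I), 101,200 (C), 125,400 (F), 131,800 (B), …
Lowest 5: A, E, G, I, C.
First losing bid is F's $125,400, which sets the uniform price.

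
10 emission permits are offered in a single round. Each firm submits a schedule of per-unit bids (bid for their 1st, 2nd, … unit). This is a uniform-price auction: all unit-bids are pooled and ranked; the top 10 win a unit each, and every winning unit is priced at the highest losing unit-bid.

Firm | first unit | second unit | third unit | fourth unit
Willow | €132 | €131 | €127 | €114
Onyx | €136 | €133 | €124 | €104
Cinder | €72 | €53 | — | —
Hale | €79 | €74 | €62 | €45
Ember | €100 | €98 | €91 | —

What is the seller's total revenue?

Total revenue: €910

Pooled unit-bids ranked (top 10): 136 (Onyx-1), 133 (Onyx-2), 132 (Willow-1), 131 (Willow-2), 127 (Willow-3), 124 (Onyx-3), 114 (Willow-4), 104 (Onyx-4), 100 (Ember-1), 98 (Ember-2)
Highest rejected unit-bid = €91.
Allocation: Ember 2, Onyx 4, Willow 4. Every unit priced at €91.
Revenue = 10 × 91 = €910.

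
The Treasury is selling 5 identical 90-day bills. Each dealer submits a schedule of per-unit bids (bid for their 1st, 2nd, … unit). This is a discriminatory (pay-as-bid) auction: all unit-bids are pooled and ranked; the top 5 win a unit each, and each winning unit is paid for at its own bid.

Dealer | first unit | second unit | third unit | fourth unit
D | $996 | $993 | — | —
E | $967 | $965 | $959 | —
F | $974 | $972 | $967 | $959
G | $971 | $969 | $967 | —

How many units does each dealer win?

All unit-bids, highest first — top 5: 996 (D-1), 993 (D-2), 974 (F-1), 972 (F-2), 971 (G-1)
Next rejected bid: $969 (not a price — pay-as-bid).
Allocation: D 2, F 2, G 1.

D 2, F 2, G 1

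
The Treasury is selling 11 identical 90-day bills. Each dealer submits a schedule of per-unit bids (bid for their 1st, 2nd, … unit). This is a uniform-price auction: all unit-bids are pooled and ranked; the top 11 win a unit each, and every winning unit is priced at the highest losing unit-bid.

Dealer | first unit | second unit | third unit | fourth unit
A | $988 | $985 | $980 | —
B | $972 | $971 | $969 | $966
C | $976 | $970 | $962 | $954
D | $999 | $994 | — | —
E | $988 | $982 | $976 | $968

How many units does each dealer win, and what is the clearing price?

A 3, B 2, C 1, D 2, E 3; clearing price $970

Pooled unit-bids ranked (top 11): 999 (D-1), 994 (D-2), 988 (A-1), 988 (E-1), 985 (A-2), 982 (E-2), 980 (A-3), 976 (C-1), 976 (E-3), 972 (B-1), 971 (B-2)
The (k+1)-th unit-bid is $970.
Allocation: A 3, B 2, C 1, D 2, E 3.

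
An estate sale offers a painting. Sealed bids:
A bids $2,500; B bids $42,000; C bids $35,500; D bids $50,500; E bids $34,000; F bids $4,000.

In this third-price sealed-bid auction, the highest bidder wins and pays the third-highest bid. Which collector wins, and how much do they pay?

Bids in order: 50,500 (D) > 42,000 (B) > 35,500 (C) > 34,000 (E) > 4,000 (F) > 2,500 (A)
D is highest; pays the third-highest bid, $35,500.

D pays $35,500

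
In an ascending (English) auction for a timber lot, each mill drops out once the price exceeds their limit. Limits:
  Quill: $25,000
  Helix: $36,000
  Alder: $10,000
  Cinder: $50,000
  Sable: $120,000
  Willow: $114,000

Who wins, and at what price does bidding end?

Limits in order: 120,000 (Sable) > 114,000 (Willow) > 50,000 (Cinder) > 36,000 (Helix) > 25,000 (Quill) > 10,000 (Alder)
Bidding ends when Willow exits at $114,000; Sable takes it.

Sable wins at $114,000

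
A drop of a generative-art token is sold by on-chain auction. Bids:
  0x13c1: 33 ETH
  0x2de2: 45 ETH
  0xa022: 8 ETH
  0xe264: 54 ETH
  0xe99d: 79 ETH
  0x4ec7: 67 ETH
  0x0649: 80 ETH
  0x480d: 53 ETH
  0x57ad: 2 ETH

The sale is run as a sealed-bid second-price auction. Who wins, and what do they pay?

0x0649 pays 79 ETH

Rule: the highest bidder wins and pays the second-highest bid.
Bids in order: 80 (0x0649) > 79 (0xe99d) > 67 (0x4ec7) > 54 (0xe264) > 53 (0x480d) > 45 (0x2de2) > …
Second-price: 0x0649 pays 0xe99d's bid of 79 ETH.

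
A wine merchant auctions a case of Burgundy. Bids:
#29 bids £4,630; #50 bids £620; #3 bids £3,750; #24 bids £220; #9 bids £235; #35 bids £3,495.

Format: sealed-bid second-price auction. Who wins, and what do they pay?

#29 pays £3,750

Rule: the highest bidder wins and pays the second-highest bid.
Bids in order: 4,630 (#29) > 3,750 (#3) > 3,495 (#35) > 620 (#50) > 235 (#9) > 220 (#24)
#29 wins with the highest bid; price is set by the runner-up at £3,750.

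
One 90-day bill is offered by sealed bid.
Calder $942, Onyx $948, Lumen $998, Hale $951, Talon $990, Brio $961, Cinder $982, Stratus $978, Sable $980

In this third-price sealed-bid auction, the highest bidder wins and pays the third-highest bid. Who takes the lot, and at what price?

Lumen pays $982

Rule: the highest bidder wins and pays the third-highest bid.
Bids in order: 998 (Lumen) > 990 (Talon) > 982 (Cinder) > 980 (Sable) > 978 (Stratus) > 961 (Brio) > …
Lumen is highest; pays the third-highest bid, $982.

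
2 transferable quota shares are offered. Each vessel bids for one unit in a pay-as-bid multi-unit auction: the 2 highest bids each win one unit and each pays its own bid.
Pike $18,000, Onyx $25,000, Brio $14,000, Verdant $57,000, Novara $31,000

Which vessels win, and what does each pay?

Ordering the bids: 57,000 (Verdant), 31,000 (Novara), 25,000 (Onyx), 18,000 (Pike), …
Winners (2 units): Verdant, Novara.
Each winner pays its own bid: Verdant $57,000, Novara $31,000.

Verdant $57,000, Novara $31,000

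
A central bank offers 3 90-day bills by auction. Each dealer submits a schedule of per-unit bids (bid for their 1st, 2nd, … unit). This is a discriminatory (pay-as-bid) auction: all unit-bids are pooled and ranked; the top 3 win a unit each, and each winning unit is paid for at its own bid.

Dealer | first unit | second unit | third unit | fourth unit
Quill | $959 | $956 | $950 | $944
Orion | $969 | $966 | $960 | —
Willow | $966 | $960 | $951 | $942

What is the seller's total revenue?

All unit-bids, highest first — top 3: 969 (Orion-1), 966 (Orion-2), 966 (Willow-1)
Next rejected bid: $960 (not a price — pay-as-bid).
Each winning unit pays its own bid.
Revenue = 969 + 966 + 966 = $2,901.

Total revenue: $2,901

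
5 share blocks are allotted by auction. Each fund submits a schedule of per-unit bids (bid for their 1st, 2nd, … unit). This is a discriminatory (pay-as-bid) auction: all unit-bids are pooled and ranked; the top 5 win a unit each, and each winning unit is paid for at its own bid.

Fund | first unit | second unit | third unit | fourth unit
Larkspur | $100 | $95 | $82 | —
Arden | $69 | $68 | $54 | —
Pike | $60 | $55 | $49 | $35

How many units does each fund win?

Arden 2, Larkspur 3

All unit-bids, highest first — top 5: 100 (Larkspur-1), 95 (Larkspur-2), 82 (Larkspur-3), 69 (Arden-1), 68 (Arden-2)
Next rejected bid: $60 (not a price — pay-as-bid).
Allocation: Arden 2, Larkspur 3.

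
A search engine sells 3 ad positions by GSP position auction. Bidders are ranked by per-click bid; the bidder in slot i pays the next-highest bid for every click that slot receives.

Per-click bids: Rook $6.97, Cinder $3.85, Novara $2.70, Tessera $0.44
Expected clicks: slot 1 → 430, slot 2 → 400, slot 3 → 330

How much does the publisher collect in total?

Sorting advertisers: $6.97 (Rook) > $3.85 (Cinder) > $2.70 (Novara) > $0.44 (Tessera)
Slot 1: Rook pays $3.85 × 430 = $1655.50
Slot 2: Cinder pays $2.70 × 400 = $1080.00
Slot 3: Novara pays $0.44 × 330 = $145.20
Total = $2880.70

Total revenue: $2880.70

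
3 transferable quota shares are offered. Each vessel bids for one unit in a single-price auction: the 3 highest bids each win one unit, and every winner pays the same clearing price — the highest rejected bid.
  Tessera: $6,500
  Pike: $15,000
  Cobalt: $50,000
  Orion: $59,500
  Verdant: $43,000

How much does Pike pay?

Pike pays $0

Sorting: 59,500 (Orion), 50,000 (Cobalt), 43,000 (Verdant), 15,000 (Pike), 6,500 (Tessera)
Top 3: Orion, Cobalt, Verdant.
First losing bid is Pike's $15,000, which sets the uniform price.
Pike does not win → pays $0.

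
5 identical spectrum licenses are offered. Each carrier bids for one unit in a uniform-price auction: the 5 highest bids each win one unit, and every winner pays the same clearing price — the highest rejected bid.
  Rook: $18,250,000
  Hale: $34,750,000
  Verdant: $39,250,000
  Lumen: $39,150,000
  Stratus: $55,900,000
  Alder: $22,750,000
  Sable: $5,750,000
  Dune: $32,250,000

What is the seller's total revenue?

Bids ranked high→low: 55,900,000 (Stratus), 39,250,000 (Verdant), 39,150,000 (Lumen), 34,750,000 (Hale), 32,250,000 (Dune), 22,750,000 (Alder), 18,250,000 (Rook), …
The 5 highest are Stratus, Verdant, Lumen, Hale, Dune.
Highest unsuccessful bid: $22,750,000 → clearing price.
Total revenue = 5 × $22,750,000 = $113,750,000.

Total revenue: $113,750,000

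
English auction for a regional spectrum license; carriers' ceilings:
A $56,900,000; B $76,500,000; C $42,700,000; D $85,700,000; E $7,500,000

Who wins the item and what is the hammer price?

D wins at $76,500,000

Limits ranked: 85,700,000 (D) > 76,500,000 (B) > 56,900,000 (A) > 42,700,000 (C) > 7,500,000 (E)
Once the price passes $76,500,000, only D is left; the hammer falls at B's limit of $76,500,000.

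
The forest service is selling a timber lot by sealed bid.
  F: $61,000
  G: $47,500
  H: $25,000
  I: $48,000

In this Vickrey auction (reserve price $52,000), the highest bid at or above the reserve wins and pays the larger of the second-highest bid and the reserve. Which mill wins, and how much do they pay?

Bids in order: 61,000 (F) > 48,000 (I) > 47,500 (G) > 25,000 (H)
F has the top bid at or above the reserve ($61,000).
max(second-highest $48,000, reserve $52,000) = $52,000.

F pays $52,000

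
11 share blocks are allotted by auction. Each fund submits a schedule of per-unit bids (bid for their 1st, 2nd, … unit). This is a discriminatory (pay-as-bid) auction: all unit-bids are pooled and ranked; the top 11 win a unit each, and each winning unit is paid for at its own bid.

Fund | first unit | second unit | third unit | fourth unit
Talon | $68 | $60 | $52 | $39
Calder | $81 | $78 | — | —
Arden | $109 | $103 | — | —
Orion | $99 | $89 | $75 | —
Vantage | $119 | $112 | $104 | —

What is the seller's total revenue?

Total revenue: $1,037

Pooled unit-bids ranked (top 11): 119 (Vantage-1), 112 (Vantage-2), 109 (Arden-1), 104 (Vantage-3), 103 (Arden-2), 99 (Orion-1), 89 (Orion-2), 81 (Calder-1), 78 (Calder-2), 75 (Orion-3), 68 (Talon-1)
Next rejected bid: $60 (not a price — pay-as-bid).
Each winning unit pays its own bid.
Revenue = 119 + 112 + 109 + 104 + 103 + 99 + 89 + 81 + 78 + 75 + 68 = $1,037.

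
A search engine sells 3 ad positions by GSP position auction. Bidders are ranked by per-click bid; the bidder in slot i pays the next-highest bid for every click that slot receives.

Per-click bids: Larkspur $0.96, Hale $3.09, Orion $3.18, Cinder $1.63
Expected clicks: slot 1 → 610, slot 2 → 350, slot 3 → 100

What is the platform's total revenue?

Per-click bids in order: $3.18 (Orion) > $3.09 (Hale) > $1.63 (Cinder) > $0.96 (Larkspur)
Slot 1: Orion pays $3.09 × 610 = $1884.90
Slot 2: Hale pays $1.63 × 350 = $570.50
Slot 3: Cinder pays $0.96 × 100 = $96.00
Total = $2551.40

Total revenue: $2551.40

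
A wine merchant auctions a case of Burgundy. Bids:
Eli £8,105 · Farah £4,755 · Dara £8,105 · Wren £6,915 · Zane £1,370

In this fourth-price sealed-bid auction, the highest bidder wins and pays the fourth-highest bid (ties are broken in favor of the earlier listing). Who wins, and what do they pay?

Sorting bids: 8,105 (Eli) > 8,105 (Dara) > 6,915 (Wren) > 4,755 (Farah) > 1,370 (Zane)
Tie at £8,105 → Eli wins by tie-break.
Eli is highest; pays the fourth-highest bid, £4,755.

Eli pays £4,755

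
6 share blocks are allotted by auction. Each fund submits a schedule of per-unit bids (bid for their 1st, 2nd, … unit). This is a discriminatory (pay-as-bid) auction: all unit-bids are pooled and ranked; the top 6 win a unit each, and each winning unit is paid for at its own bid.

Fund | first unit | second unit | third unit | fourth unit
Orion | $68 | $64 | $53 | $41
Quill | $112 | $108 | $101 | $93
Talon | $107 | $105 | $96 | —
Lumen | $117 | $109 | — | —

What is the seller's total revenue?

Total revenue: $658

All unit-bids, highest first — top 6: 117 (Lumen-1), 112 (Quill-1), 109 (Lumen-2), 108 (Quill-2), 107 (Talon-1), 105 (Talon-2)
Next rejected bid: $101 (not a price — pay-as-bid).
Each winning unit pays its own bid.
Revenue = 117 + 112 + 109 + 108 + 107 + 105 = $658.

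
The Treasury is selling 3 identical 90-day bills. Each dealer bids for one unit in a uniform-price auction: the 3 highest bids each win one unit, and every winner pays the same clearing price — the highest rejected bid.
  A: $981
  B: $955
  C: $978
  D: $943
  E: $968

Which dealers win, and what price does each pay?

A, C, E; each pays $955

Sorting: 981 (A), 978 (C), 968 (E), 955 (B), 943 (D)
The 3 highest are A, C, E.
Highest unsuccessful bid: $955 → clearing price.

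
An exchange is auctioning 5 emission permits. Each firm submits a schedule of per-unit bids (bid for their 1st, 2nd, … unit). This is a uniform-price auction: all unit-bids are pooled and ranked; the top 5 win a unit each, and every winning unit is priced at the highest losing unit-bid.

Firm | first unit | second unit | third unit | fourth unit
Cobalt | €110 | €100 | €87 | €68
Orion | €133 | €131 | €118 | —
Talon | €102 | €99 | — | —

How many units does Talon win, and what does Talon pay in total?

Talon: 1 unit, pays €100

All unit-bids, highest first — top 5: 133 (Orion-1), 131 (Orion-2), 118 (Orion-3), 110 (Cobalt-1), 102 (Talon-1)
The (k+1)-th unit-bid is €100.
Talon wins 1 unit(s) at €100 each.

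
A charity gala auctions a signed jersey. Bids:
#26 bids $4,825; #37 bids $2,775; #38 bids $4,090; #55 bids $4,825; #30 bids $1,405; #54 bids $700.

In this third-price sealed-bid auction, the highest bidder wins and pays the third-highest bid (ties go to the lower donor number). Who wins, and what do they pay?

#26 pays $4,090

Third-price sealed-bid auction: the highest bidder wins and pays the third-highest bid.
Bids ranked: 4,825 (#26) > 4,825 (#55) > 4,090 (#38) > 2,775 (#37) > 1,405 (#30) > 700 (#54)
#26 and #55 tie at $4,825; tie-break gives it to #26.
#26 is highest; pays the third-highest bid, $4,090.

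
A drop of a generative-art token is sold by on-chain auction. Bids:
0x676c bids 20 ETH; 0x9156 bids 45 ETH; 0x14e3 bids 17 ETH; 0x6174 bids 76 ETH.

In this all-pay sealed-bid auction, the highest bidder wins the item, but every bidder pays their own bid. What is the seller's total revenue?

Rule: the highest bidder wins the item, but every bidder pays their own bid.
Bids in order: 76 (0x6174) > 45 (0x9156) > 20 (0x676c) > 17 (0x14e3)
0x6174 wins with the top bid; all bids are sunk regardless.
Every bidder forfeits their bid regardless of winning.
Revenue = 20 + 45 + 17 + 76 = 158 ETH.

Total revenue: 158 ETH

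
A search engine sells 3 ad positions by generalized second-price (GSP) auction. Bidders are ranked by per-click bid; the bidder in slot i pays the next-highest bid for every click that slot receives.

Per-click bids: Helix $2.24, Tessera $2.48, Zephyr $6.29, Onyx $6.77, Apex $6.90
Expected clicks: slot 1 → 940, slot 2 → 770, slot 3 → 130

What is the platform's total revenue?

Total revenue: $11529.50

Per-click bids in order: $6.90 (Apex) > $6.77 (Onyx) > $6.29 (Zephyr) > $2.48 (Tessera) > …
Slot 1: Apex pays $6.77 × 940 = $6363.80
Slot 2: Onyx pays $6.29 × 770 = $4843.30
Slot 3: Zephyr pays $2.48 × 130 = $322.40
Total = $11529.50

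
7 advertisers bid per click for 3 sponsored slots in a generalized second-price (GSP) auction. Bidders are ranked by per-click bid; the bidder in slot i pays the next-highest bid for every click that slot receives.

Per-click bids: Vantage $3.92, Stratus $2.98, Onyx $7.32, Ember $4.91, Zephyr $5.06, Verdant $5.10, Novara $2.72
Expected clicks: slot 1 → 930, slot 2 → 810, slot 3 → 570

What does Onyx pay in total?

Per-click bids in order: $7.32 (Onyx) > $5.10 (Verdant) > $5.06 (Zephyr) > $4.91 (Ember) > …
Onyx holds slot 1 → pays next bid $5.10 × 930 clicks = $4743.00.

Onyx pays $4743.00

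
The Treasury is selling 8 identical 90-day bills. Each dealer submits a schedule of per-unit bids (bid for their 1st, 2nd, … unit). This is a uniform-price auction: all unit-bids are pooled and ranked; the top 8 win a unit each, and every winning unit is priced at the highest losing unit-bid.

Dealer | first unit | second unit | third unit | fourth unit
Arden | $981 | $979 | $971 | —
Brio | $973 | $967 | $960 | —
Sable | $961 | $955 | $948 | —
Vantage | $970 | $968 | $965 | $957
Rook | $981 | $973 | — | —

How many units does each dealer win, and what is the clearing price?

Arden 3, Brio 1, Rook 2, Vantage 2; clearing price $967

Pooled unit-bids ranked (top 8): 981 (Arden-1), 981 (Rook-1), 979 (Arden-2), 973 (Brio-1), 973 (Rook-2), 971 (Arden-3), 970 (Vantage-1), 968 (Vantage-2)
The (k+1)-th unit-bid is $967.
Allocation: Arden 3, Brio 1, Rook 2, Vantage 2.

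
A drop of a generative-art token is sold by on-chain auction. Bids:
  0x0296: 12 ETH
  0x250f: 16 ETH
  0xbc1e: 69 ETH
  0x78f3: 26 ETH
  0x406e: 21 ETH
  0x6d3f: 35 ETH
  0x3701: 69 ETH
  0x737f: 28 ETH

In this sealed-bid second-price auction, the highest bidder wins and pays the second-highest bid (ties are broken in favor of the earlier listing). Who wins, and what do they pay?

Rule: the highest bidder wins and pays the second-highest bid.
Bids ranked: 69 (0xbc1e) > 69 (0x3701) > 35 (0x6d3f) > 28 (0x737f) > 26 (0x78f3) > 21 (0x406e) > …
Tie at 69 ETH → 0xbc1e wins by tie-break.
0xbc1e wins with the highest bid; price is set by the runner-up at 69 ETH.

0xbc1e pays 69 ETH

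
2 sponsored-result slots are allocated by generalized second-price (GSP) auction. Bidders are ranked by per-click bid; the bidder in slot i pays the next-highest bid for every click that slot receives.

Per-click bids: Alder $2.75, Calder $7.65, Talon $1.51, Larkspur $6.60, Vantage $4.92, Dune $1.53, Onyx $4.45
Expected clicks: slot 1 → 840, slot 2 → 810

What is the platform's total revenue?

Total revenue: $9529.20

Ranked by bid: $7.65 (Calder) > $6.60 (Larkspur) > $4.92 (Vantage) > …
Slot 1: Calder pays $6.60 × 840 = $5544.00
Slot 2: Larkspur pays $4.92 × 810 = $3985.20
Total = $9529.20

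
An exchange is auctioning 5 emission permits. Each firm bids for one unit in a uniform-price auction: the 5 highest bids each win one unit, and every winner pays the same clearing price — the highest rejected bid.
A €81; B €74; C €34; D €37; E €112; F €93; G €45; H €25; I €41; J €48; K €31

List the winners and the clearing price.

E, F, A, B, J; each pays €45

Bids ranked high→low: 112 (E), 93 (F), 81 (A), 74 (B), 48 (J), 45 (G), 41 (I), …
The 5 highest are E, F, A, B, J.
First losing bid is G's €45, which sets the uniform price.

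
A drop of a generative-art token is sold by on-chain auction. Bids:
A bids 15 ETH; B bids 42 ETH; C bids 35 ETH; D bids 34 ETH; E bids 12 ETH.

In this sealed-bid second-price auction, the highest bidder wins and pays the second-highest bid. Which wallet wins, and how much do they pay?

Sealed-bid second-price auction: the highest bidder wins and pays the second-highest bid.
Bids ranked: 42 (B) > 35 (C) > 34 (D) > 15 (A) > 12 (E)
B wins with the highest bid; price is set by the runner-up at 35 ETH.

B pays 35 ETH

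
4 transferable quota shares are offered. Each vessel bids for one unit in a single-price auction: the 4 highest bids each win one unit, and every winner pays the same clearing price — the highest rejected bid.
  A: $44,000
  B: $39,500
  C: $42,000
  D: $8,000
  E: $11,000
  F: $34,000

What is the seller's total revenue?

Total revenue: $44,000

Sorting: 44,000 (A), 42,000 (C), 39,500 (B), 34,000 (F), 11,000 (E), 8,000 (D)
The 4 highest are A, C, B, F.
First losing bid is E's $11,000, which sets the uniform price.
Total revenue = 4 × $11,000 = $44,000.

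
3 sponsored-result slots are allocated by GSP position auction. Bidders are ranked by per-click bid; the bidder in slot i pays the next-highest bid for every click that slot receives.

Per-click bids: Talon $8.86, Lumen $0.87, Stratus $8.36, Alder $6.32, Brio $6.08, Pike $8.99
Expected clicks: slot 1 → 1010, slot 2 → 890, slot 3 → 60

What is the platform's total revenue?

Total revenue: $16768.20

Per-click bids in order: $8.99 (Pike) > $8.86 (Talon) > $8.36 (Stratus) > $6.32 (Alder) > …
Slot 1: Pike pays $8.86 × 1010 = $8948.60
Slot 2: Talon pays $8.36 × 890 = $7440.40
Slot 3: Stratus pays $6.32 × 60 = $379.20
Total = $16768.20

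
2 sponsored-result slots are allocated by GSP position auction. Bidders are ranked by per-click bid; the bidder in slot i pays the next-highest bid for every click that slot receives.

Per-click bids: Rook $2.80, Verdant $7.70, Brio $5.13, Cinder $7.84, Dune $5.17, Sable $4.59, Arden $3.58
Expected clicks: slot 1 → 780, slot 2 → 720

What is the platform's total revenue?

Ranked by bid: $7.84 (Cinder) > $7.70 (Verdant) > $5.17 (Dune) > …
Slot 1: Cinder pays $7.70 × 780 = $6006.00
Slot 2: Verdant pays $5.17 × 720 = $3722.40
Total = $9728.40

Total revenue: $9728.40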